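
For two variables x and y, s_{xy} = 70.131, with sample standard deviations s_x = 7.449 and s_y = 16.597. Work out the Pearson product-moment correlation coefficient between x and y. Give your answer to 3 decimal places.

r = Cov(x,y) / (s_x · s_y) = 70.131 / (7.449 × 16.597)
  = 70.131 / 123.6311 ≈ 0.567

0.567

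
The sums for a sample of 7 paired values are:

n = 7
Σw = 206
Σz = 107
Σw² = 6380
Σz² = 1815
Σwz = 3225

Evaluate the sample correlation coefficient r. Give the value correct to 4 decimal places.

0.3189

r = (nΣwz − ΣwΣz) / √[(nΣw² − (Σw)²)(nΣz² − (Σz)²)]
Numerator: 7×3225 − 206×107 = 533
Denominator: √[(44660 − 42436)(12705 − 11449)] = √[2224 × 1256] = 1671.3300
r = 533 / 1671.3300 ≈ 0.3189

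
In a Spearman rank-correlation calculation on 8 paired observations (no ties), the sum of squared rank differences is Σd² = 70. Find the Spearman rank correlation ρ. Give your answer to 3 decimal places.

ρ = 1 − 6Σd² / [n(n²−1)] = 1 − 6×70 / (8×63)
  = 1 − 420/504 = 1 − 0.8333 ≈ 0.167

0.167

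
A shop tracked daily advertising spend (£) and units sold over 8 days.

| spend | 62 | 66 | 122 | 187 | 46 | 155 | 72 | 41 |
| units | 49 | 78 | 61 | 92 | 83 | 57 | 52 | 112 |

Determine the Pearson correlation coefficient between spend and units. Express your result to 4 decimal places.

n = 8, Σx = 751, Σy = 584, Σx² = 91059, Σy² = 46056, Σxy = 53821
nΣxy − ΣxΣy = 430568 − 438584 = -8016
nΣx² − (Σx)² = 728472 − 564001 = 164471; nΣy² − (Σy)² = 368448 − 341056 = 27392
r = -8016 / √(164471 × 27392) = -8016 / 67120.7094 ≈ -0.1194

-0.1194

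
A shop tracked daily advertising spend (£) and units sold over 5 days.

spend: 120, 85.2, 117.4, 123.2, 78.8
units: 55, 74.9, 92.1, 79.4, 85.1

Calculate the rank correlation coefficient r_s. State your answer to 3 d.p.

Rank spend: 4, 2, 3, 5, 1
Rank units: 1, 2, 5, 3, 4
d = rank(spend) − rank(units): 3, 0, -2, 2, -3; Σd² = 26
ρ = 1 − 6Σd² / [n(n²−1)] = 1 − 6×26 / (5×24) = 1 − 156/120 ≈ -0.300

-0.300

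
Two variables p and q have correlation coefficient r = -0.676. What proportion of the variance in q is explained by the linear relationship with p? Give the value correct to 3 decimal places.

r² = (-0.676)² = 0.457

0.457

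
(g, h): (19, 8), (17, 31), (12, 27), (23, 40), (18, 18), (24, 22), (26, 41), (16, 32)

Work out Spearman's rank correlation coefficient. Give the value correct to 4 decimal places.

0.2143

Rank g: 5, 3, 1, 6, 4, 7, 8, 2
Rank h: 1, 5, 4, 7, 2, 3, 8, 6
d = rank(g) − rank(h): 4, -2, -3, -1, 2, 4, 0, -4; Σd² = 66
ρ = 1 − 6Σd² / [n(n²−1)] = 1 − 6×66 / (8×63) = 1 − 396/504 ≈ 0.2143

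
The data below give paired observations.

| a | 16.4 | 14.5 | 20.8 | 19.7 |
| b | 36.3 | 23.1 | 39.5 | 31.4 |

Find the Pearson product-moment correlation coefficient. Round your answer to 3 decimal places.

n = 4, Σa = 71.4, Σb = 130.3, Σa² = 1299.94, Σb² = 4397.51, Σab = 2370.45
nΣab − ΣaΣb = 9481.8 − 9303.42 = 178.38
nΣa² − (Σa)² = 5199.76 − 5097.96 = 101.8; nΣb² − (Σb)² = 17590.04 − 16978.09 = 611.95
r = 178.38 / √(101.8 × 611.95) = 178.38 / 249.5927 ≈ 0.715

0.715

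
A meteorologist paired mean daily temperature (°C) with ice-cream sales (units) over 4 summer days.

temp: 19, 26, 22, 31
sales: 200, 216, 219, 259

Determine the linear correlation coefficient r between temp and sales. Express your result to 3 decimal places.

n = 4, Σx = 98, Σy = 894, Σx² = 2482, Σy² = 201698, Σxy = 22263
nΣxy − ΣxΣy = 89052 − 87612 = 1440
nΣx² − (Σx)² = 9928 − 9604 = 324; nΣy² − (Σy)² = 806792 − 799236 = 7556
r = 1440 / √(324 × 7556) = 1440 / 1564.6546 ≈ 0.920

0.920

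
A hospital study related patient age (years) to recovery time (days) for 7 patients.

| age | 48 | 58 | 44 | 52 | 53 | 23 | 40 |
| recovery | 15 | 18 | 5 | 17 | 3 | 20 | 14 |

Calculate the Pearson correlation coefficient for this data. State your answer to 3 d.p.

n = 7, Σx = 318, Σy = 92, Σx² = 15246, Σy² = 1468, Σxy = 4047
nΣxy − ΣxΣy = 28329 − 29256 = -927
nΣx² − (Σx)² = 106722 − 101124 = 5598; nΣy² − (Σy)² = 10276 − 8464 = 1812
r = -927 / √(5598 × 1812) = -927 / 3184.8981 ≈ -0.291

-0.291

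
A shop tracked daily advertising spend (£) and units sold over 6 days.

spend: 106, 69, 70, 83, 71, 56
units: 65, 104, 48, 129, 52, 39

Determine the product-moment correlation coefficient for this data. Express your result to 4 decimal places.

n = 6, Σx = 455, Σy = 437, Σx² = 35963, Σy² = 38211, Σxy = 34009
nΣxy − ΣxΣy = 204054 − 198835 = 5219
nΣx² − (Σx)² = 215778 − 207025 = 8753; nΣy² − (Σy)² = 229266 − 190969 = 38297
r = 5219 / √(8753 × 38297) = 5219 / 18308.8405 ≈ 0.2851

0.2851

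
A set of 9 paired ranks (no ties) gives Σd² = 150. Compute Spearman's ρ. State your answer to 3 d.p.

-0.250

ρ = 1 − 6Σd² / [n(n²−1)] = 1 − 6×150 / (9×80)
  = 1 − 900/720 = 1 − 1.2500 ≈ -0.250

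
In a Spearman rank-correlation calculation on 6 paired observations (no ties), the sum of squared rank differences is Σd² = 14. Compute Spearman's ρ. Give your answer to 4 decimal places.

0.6000

ρ = 1 − 6Σd² / [n(n²−1)] = 1 − 6×14 / (6×35)
  = 1 − 84/210 = 1 − 0.40000 ≈ 0.6000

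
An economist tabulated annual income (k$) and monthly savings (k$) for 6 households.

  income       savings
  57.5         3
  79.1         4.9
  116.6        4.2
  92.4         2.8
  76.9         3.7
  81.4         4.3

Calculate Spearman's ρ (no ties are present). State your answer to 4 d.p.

0.0857

Rank income: 1, 3, 6, 5, 2, 4
Rank savings: 2, 6, 4, 1, 3, 5
d = rank(income) − rank(savings): -1, -3, 2, 4, -1, -1; Σd² = 32
ρ = 1 − 6Σd² / [n(n²−1)] = 1 − 6×32 / (6×35) = 1 − 192/210 ≈ 0.0857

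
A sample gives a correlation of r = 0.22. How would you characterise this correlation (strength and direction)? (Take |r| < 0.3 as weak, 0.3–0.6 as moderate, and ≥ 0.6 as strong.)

weak positive

r = 0.22 > 0 so the relationship is positive.
|r| = 0.22, which falls in the weak range.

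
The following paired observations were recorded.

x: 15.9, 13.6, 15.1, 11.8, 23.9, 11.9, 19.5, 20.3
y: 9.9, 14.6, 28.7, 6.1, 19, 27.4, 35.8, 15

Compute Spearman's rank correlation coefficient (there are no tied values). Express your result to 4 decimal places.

Rank x: 5, 3, 4, 1, 8, 2, 6, 7
Rank y: 2, 3, 7, 1, 5, 6, 8, 4
d = rank(x) − rank(y): 3, 0, -3, 0, 3, -4, -2, 3; Σd² = 56
ρ = 1 − 6Σd² / [n(n²−1)] = 1 − 6×56 / (8×63) = 1 − 336/504 ≈ 0.3333

0.3333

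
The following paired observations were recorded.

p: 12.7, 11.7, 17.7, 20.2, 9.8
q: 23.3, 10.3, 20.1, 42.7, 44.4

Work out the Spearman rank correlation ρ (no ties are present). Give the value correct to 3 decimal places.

Rank p: 3, 2, 4, 5, 1
Rank q: 3, 1, 2, 4, 5
d = rank(p) − rank(q): 0, 1, 2, 1, -4; Σd² = 22
ρ = 1 − 6Σd² / [n(n²−1)] = 1 − 6×22 / (5×24) = 1 − 132/120 ≈ -0.100

-0.100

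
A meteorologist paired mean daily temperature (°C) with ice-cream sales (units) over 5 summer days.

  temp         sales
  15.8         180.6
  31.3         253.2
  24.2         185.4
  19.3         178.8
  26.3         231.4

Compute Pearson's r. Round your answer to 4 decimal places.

n = 5, Σx = 116.9, Σy = 1029.4, Σx² = 2879.15, Σy² = 216615.16, Σxy = 24801.98
nΣxy − ΣxΣy = 124009.9 − 120336.86 = 3673.04
nΣx² − (Σx)² = 14395.75 − 13665.61 = 730.14; nΣy² − (Σy)² = 1083075.8 − 1059664.36 = 23411.44
r = 3673.04 / √(730.14 × 23411.44) = 3673.04 / 4134.4442 ≈ 0.8884

0.8884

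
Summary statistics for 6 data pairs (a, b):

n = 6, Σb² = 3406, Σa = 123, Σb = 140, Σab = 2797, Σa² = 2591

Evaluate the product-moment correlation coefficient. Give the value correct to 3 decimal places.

-0.742

r = (nΣab − ΣaΣb) / √[(nΣa² − (Σa)²)(nΣb² − (Σb)²)]
Numerator: 6×2797 − 123×140 = -438
Denominator: √[(15546 − 15129)(20436 − 19600)] = √[417 × 836] = 590.4337
r = -438 / 590.4337 ≈ -0.742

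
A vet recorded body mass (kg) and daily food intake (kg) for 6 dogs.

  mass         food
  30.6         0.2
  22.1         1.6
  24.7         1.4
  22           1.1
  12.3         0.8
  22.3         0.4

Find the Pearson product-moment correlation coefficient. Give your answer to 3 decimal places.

-0.233

n = 6, Σx = 134, Σy = 5.5, Σx² = 3167.44, Σy² = 6.57, Σxy = 119.02
nΣxy − ΣxΣy = 714.12 − 737 = -22.88
nΣx² − (Σx)² = 19004.64 − 17956 = 1048.64; nΣy² − (Σy)² = 39.42 − 30.25 = 9.17
r = -22.88 / √(1048.64 × 9.17) = -22.88 / 98.0614 ≈ -0.233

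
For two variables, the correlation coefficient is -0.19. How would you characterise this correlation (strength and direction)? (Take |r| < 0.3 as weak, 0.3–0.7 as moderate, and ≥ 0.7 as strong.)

weak negative

r = -0.19 < 0 so the relationship is negative.
|r| = 0.19, which falls in the weak range.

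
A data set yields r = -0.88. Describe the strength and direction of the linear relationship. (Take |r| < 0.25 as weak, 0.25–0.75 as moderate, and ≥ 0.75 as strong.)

r = -0.88 < 0 so the relationship is negative.
|r| = 0.88, which falls in the strong range.

strong negative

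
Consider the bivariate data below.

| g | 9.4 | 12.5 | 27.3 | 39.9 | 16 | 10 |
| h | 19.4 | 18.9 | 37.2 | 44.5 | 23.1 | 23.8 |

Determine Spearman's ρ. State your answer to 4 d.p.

0.7143

Rank g: 1, 3, 5, 6, 4, 2
Rank h: 2, 1, 5, 6, 3, 4
d = rank(g) − rank(h): -1, 2, 0, 0, 1, -2; Σd² = 10
ρ = 1 − 6Σd² / [n(n²−1)] = 1 − 6×10 / (6×35) = 1 − 60/210 ≈ 0.7143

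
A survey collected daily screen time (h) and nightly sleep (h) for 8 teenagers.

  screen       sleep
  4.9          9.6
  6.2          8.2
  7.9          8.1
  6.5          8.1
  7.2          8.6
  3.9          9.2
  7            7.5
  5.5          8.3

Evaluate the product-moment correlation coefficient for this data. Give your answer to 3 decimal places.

n = 8, Σx = 49.1, Σy = 67.6, Σx² = 313.41, Σy² = 574.36, Σxy = 410.47
nΣxy − ΣxΣy = 3283.76 − 3319.16 = -35.4
nΣx² − (Σx)² = 2507.28 − 2410.81 = 96.47; nΣy² − (Σy)² = 4594.88 − 4569.76 = 25.12
r = -35.4 / √(96.47 × 25.12) = -35.4 / 49.2273 ≈ -0.719

-0.719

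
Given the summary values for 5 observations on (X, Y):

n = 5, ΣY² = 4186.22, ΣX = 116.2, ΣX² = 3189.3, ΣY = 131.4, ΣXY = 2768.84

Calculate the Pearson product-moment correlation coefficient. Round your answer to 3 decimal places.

r = (nΣXY − ΣXΣY) / √[(nΣX² − (ΣX)²)(nΣY² − (ΣY)²)]
Numerator: 5×2768.84 − 116.2×131.4 = -1424.48
Denominator: √[(15946.5 − 13502.44)(20931.1 − 17265.96)] = √[2444.06 × 3665.14] = 2992.9621
r = -1424.48 / 2992.9621 ≈ -0.476

-0.476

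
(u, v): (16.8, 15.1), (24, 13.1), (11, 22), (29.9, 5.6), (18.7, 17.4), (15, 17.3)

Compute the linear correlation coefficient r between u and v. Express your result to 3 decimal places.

n = 6, Σu = 115.4, Σv = 90.5, Σu² = 2447.94, Σv² = 1517.03, Σuv = 1562.4
nΣuv − ΣuΣv = 9374.4 − 10443.7 = -1069.3
nΣu² − (Σu)² = 14687.64 − 13317.16 = 1370.48; nΣv² − (Σv)² = 9102.18 − 8190.25 = 911.93
r = -1069.3 / √(1370.48 × 911.93) = -1069.3 / 1117.9364 ≈ -0.956

-0.956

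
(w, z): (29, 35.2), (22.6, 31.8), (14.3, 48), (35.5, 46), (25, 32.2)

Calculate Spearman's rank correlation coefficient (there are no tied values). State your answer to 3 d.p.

0.000

Rank w: 4, 2, 1, 5, 3
Rank z: 3, 1, 5, 4, 2
d = rank(w) − rank(z): 1, 1, -4, 1, 1; Σd² = 20
ρ = 1 − 6Σd² / [n(n²−1)] = 1 − 6×20 / (5×24) = 1 − 120/120 ≈ 0.000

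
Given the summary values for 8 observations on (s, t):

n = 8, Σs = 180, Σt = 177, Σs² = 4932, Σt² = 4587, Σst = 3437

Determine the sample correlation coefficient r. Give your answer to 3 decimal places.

-0.709

r = (nΣst − ΣsΣt) / √[(nΣs² − (Σs)²)(nΣt² − (Σt)²)]
Numerator: 8×3437 − 180×177 = -4364
Denominator: √[(39456 − 32400)(36696 − 31329)] = √[7056 × 5367] = 6153.8242
r = -4364 / 6153.8242 ≈ -0.709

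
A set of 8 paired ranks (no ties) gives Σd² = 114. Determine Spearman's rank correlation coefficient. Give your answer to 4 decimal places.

ρ = 1 − 6Σd² / [n(n²−1)] = 1 − 6×114 / (8×63)
  = 1 − 684/504 = 1 − 1.35714 ≈ -0.3571

-0.3571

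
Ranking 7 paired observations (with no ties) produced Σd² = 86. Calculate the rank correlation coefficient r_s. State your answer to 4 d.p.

-0.5357

ρ = 1 − 6Σd² / [n(n²−1)] = 1 − 6×86 / (7×48)
  = 1 − 516/336 = 1 − 1.53571 ≈ -0.5357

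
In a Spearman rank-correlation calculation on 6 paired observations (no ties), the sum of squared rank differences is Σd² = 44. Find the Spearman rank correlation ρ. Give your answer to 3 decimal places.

ρ = 1 − 6Σd² / [n(n²−1)] = 1 − 6×44 / (6×35)
  = 1 − 264/210 = 1 − 1.2571 ≈ -0.257

-0.257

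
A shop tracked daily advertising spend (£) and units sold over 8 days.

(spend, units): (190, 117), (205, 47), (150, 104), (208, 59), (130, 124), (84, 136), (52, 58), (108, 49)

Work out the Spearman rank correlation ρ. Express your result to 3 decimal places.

-0.214

Rank spend: 6, 7, 5, 8, 4, 2, 1, 3
Rank units: 6, 1, 5, 4, 7, 8, 3, 2
d = rank(spend) − rank(units): 0, 6, 0, 4, -3, -6, -2, 1; Σd² = 102
ρ = 1 − 6Σd² / [n(n²−1)] = 1 − 6×102 / (8×63) = 1 − 612/504 ≈ -0.214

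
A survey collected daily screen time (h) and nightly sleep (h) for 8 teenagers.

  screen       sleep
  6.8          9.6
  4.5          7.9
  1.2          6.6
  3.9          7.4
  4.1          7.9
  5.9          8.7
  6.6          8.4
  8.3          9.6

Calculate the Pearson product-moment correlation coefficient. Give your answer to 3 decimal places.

n = 8, Σx = 41.3, Σy = 66.1, Σx² = 247.21, Σy² = 553.71, Σxy = 356.45
nΣxy − ΣxΣy = 2851.6 − 2729.93 = 121.67
nΣx² − (Σx)² = 1977.68 − 1705.69 = 271.99; nΣy² − (Σy)² = 4429.68 − 4369.21 = 60.47
r = 121.67 / √(271.99 × 60.47) = 121.67 / 128.2468 ≈ 0.949

0.949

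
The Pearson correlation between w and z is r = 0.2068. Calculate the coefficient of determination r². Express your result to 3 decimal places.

r² = (0.2068)² = 0.043

0.043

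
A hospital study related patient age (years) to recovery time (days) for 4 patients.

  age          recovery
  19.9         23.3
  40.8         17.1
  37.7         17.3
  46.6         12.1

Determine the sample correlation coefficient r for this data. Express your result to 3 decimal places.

n = 4, Σx = 145, Σy = 69.8, Σx² = 5653.5, Σy² = 1281, Σxy = 2377.42
nΣxy − ΣxΣy = 9509.68 − 10121 = -611.32
nΣx² − (Σx)² = 22614 − 21025 = 1589; nΣy² − (Σy)² = 5124 − 4872.04 = 251.96
r = -611.32 / √(1589 × 251.96) = -611.32 / 632.7436 ≈ -0.966

-0.966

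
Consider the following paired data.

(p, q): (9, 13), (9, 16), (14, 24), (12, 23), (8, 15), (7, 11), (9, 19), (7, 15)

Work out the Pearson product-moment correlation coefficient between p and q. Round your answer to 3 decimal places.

n = 8, Σp = 75, Σq = 136, Σp² = 745, Σq² = 2462, Σpq = 1346
nΣpq − ΣpΣq = 10768 − 10200 = 568
nΣp² − (Σp)² = 5960 − 5625 = 335; nΣq² − (Σq)² = 19696 − 18496 = 1200
r = 568 / √(335 × 1200) = 568 / 634.0347 ≈ 0.896

0.896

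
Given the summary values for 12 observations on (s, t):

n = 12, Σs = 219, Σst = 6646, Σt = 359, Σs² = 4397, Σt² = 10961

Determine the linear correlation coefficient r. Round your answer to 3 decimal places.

r = (nΣst − ΣsΣt) / √[(nΣs² − (Σs)²)(nΣt² − (Σt)²)]
Numerator: 12×6646 − 219×359 = 1131
Denominator: √[(52764 − 47961)(131532 − 128881)] = √[4803 × 2651] = 3568.2983
r = 1131 / 3568.2983 ≈ 0.317

0.317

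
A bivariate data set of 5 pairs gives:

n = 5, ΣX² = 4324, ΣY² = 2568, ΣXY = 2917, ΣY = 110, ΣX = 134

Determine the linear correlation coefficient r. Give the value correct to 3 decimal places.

-0.094

r = (nΣXY − ΣXΣY) / √[(nΣX² − (ΣX)²)(nΣY² − (ΣY)²)]
Numerator: 5×2917 − 134×110 = -155
Denominator: √[(21620 − 17956)(12840 − 12100)] = √[3664 × 740] = 1646.6208
r = -155 / 1646.6208 ≈ -0.094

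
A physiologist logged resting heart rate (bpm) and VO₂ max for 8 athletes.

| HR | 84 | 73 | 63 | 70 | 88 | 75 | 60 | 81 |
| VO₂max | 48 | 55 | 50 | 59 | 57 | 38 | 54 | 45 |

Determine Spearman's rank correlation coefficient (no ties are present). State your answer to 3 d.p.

Rank HR: 7, 4, 2, 3, 8, 5, 1, 6
Rank VO₂max: 3, 6, 4, 8, 7, 1, 5, 2
d = rank(HR) − rank(VO₂max): 4, -2, -2, -5, 1, 4, -4, 4; Σd² = 98
ρ = 1 − 6Σd² / [n(n²−1)] = 1 − 6×98 / (8×63) = 1 − 588/504 ≈ -0.167

-0.167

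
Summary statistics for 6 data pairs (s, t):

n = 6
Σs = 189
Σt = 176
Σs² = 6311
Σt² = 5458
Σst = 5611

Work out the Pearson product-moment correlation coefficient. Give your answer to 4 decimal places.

0.2062

r = (nΣst − ΣsΣt) / √[(nΣs² − (Σs)²)(nΣt² − (Σt)²)]
Numerator: 6×5611 − 189×176 = 402
Denominator: √[(37866 − 35721)(32748 − 30976)] = √[2145 × 1772] = 1949.6000
r = 402 / 1949.6000 ≈ 0.2062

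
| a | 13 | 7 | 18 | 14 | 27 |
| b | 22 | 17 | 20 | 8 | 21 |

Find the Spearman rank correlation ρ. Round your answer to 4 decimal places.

0.2000

Rank a: 2, 1, 4, 3, 5
Rank b: 5, 2, 3, 1, 4
d = rank(a) − rank(b): -3, -1, 1, 2, 1; Σd² = 16
ρ = 1 − 6Σd² / [n(n²−1)] = 1 − 6×16 / (5×24) = 1 − 96/120 ≈ 0.2000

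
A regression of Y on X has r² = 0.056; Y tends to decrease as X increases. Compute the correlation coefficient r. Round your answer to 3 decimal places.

-0.237

|r| = √0.056 = 0.237
The association is negative, so r = −0.237.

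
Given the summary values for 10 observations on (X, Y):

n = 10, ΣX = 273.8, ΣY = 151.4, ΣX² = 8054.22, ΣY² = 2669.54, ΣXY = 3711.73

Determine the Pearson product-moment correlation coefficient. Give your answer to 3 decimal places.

r = (nΣXY − ΣXΣY) / √[(nΣX² − (ΣX)²)(nΣY² − (ΣY)²)]
Numerator: 10×3711.73 − 273.8×151.4 = -4336.02
Denominator: √[(80542.2 − 74966.44)(26695.4 − 22921.96)] = √[5575.76 × 3773.44] = 4586.9157
r = -4336.02 / 4586.9157 ≈ -0.945

-0.945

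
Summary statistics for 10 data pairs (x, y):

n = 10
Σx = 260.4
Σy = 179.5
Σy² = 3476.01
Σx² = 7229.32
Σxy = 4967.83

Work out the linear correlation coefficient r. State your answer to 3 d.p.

r = (nΣxy − ΣxΣy) / √[(nΣx² − (Σx)²)(nΣy² − (Σy)²)]
Numerator: 10×4967.83 − 260.4×179.5 = 2936.5
Denominator: √[(72293.2 − 67808.16)(34760.1 − 32220.25)] = √[4485.04 × 2539.85] = 3375.1043
r = 2936.5 / 3375.1043 ≈ 0.870

0.870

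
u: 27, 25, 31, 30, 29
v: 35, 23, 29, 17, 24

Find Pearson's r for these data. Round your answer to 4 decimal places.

n = 5, Σu = 142, Σv = 128, Σu² = 4056, Σv² = 3460, Σuv = 3625
nΣuv − ΣuΣv = 18125 − 18176 = -51
nΣu² − (Σu)² = 20280 − 20164 = 116; nΣv² − (Σv)² = 17300 − 16384 = 916
r = -51 / √(116 × 916) = -51 / 325.9693 ≈ -0.1565

-0.1565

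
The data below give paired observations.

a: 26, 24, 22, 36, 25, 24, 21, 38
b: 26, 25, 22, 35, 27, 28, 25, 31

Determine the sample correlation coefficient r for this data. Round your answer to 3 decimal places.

n = 8, Σa = 216, Σb = 219, Σa² = 6118, Σb² = 6109, Σab = 6070
nΣab − ΣaΣb = 48560 − 47304 = 1256
nΣa² − (Σa)² = 48944 − 46656 = 2288; nΣb² − (Σb)² = 48872 − 47961 = 911
r = 1256 / √(2288 × 911) = 1256 / 1443.7340 ≈ 0.870

0.870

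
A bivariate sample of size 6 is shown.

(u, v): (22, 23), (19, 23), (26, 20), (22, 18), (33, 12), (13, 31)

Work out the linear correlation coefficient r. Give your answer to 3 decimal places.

-0.942

n = 6, Σu = 135, Σv = 127, Σu² = 3263, Σv² = 2887, Σuv = 2658
nΣuv − ΣuΣv = 15948 − 17145 = -1197
nΣu² − (Σu)² = 19578 − 18225 = 1353; nΣv² − (Σv)² = 17322 − 16129 = 1193
r = -1197 / √(1353 × 1193) = -1197 / 1270.4838 ≈ -0.942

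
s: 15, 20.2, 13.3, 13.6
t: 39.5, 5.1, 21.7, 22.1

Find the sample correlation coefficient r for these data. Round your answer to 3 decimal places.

-0.650

n = 4, Σs = 62.1, Σt = 88.4, Σs² = 994.89, Σt² = 2545.56, Σst = 1284.69
nΣst − ΣsΣt = 5138.76 − 5489.64 = -350.88
nΣs² − (Σs)² = 3979.56 − 3856.41 = 123.15; nΣt² − (Σt)² = 10182.24 − 7814.56 = 2367.68
r = -350.88 / √(123.15 × 2367.68) = -350.88 / 539.9813 ≈ -0.650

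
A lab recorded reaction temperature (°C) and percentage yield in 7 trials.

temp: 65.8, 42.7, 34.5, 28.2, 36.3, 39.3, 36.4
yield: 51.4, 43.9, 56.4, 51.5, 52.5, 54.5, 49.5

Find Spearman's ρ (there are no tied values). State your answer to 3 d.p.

-0.500

Rank temp: 7, 6, 2, 1, 3, 5, 4
Rank yield: 3, 1, 7, 4, 5, 6, 2
d = rank(temp) − rank(yield): 4, 5, -5, -3, -2, -1, 2; Σd² = 84
ρ = 1 − 6Σd² / [n(n²−1)] = 1 − 6×84 / (7×48) = 1 − 504/336 ≈ -0.500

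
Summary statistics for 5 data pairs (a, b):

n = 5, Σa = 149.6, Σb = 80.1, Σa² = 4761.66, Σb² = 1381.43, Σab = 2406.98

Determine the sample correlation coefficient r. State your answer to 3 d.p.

r = (nΣab − ΣaΣb) / √[(nΣa² − (Σa)²)(nΣb² − (Σb)²)]
Numerator: 5×2406.98 − 149.6×80.1 = 51.94
Denominator: √[(23808.3 − 22380.16)(6907.15 − 6416.01)] = √[1428.14 × 491.14] = 837.5062
r = 51.94 / 837.5062 ≈ 0.062

0.062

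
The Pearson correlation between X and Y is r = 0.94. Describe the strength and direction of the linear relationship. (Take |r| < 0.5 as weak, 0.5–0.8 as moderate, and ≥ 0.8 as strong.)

strong positive

r = 0.94 > 0 so the relationship is positive.
|r| = 0.94, which falls in the strong range.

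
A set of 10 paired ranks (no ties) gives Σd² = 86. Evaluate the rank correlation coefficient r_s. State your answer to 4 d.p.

0.4788

ρ = 1 − 6Σd² / [n(n²−1)] = 1 − 6×86 / (10×99)
  = 1 − 516/990 = 1 − 0.52121 ≈ 0.4788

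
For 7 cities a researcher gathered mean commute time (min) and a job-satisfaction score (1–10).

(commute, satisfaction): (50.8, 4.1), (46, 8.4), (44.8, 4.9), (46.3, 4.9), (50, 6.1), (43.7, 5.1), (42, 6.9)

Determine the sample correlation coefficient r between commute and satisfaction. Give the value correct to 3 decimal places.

n = 7, Σx = 323.6, Σy = 40.4, Σx² = 15021.06, Σy² = 246.22, Σxy = 1858.74
nΣxy − ΣxΣy = 13011.18 − 13073.44 = -62.26
nΣx² − (Σx)² = 105147.42 − 104716.96 = 430.46; nΣy² − (Σy)² = 1723.54 − 1632.16 = 91.38
r = -62.26 / √(430.46 × 91.38) = -62.26 / 198.3316 ≈ -0.314

-0.314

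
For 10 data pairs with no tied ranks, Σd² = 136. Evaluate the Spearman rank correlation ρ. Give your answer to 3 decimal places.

ρ = 1 − 6Σd² / [n(n²−1)] = 1 − 6×136 / (10×99)
  = 1 − 816/990 = 1 − 0.8242 ≈ 0.176

0.176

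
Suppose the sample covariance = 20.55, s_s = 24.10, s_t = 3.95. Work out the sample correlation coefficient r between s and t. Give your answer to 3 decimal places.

0.216

r = Cov(s,t) / (s_s · s_t) = 20.55 / (24.10 × 3.95)
  = 20.55 / 95.1950 ≈ 0.216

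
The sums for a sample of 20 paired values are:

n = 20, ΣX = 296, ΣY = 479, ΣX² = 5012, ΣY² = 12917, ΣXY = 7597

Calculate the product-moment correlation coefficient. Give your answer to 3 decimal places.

0.532

r = (nΣXY − ΣXΣY) / √[(nΣX² − (ΣX)²)(nΣY² − (ΣY)²)]
Numerator: 20×7597 − 296×479 = 10156
Denominator: √[(100240 − 87616)(258340 − 229441)] = √[12624 × 28899] = 19100.2873
r = 10156 / 19100.2873 ≈ 0.532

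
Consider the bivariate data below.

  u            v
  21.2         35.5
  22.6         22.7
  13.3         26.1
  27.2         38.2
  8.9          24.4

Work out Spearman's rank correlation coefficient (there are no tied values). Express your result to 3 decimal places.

Rank u: 3, 4, 2, 5, 1
Rank v: 4, 1, 3, 5, 2
d = rank(u) − rank(v): -1, 3, -1, 0, -1; Σd² = 12
ρ = 1 − 6Σd² / [n(n²−1)] = 1 − 6×12 / (5×24) = 1 − 72/120 ≈ 0.400

0.400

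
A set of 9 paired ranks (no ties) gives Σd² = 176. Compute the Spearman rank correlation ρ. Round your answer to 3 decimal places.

ρ = 1 − 6Σd² / [n(n²−1)] = 1 − 6×176 / (9×80)
  = 1 − 1056/720 = 1 − 1.4667 ≈ -0.467

-0.467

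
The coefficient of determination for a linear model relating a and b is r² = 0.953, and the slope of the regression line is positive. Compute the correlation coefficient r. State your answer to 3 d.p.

0.976

|r| = √0.953 = 0.976
The association is positive, so r = 0.976.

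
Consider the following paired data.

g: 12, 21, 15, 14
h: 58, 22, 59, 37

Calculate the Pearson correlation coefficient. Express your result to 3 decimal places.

n = 4, Σg = 62, Σh = 176, Σg² = 1006, Σh² = 8698, Σgh = 2561
nΣgh − ΣgΣh = 10244 − 10912 = -668
nΣg² − (Σg)² = 4024 − 3844 = 180; nΣh² − (Σh)² = 34792 − 30976 = 3816
r = -668 / √(180 × 3816) = -668 / 828.7822 ≈ -0.806

-0.806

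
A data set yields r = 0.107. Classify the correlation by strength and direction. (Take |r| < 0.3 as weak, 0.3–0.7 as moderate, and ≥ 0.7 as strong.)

weak positive

r = 0.107 > 0 so the relationship is positive.
|r| = 0.107, which falls in the weak range.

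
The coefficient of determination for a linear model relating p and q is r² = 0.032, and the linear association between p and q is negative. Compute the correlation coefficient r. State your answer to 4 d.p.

-0.1789

|r| = √0.032 = 0.1789
The association is negative, so r = −0.1789.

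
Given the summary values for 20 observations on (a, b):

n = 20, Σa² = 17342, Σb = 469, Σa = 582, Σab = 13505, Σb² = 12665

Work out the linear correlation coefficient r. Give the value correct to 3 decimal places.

-0.174

r = (nΣab − ΣaΣb) / √[(nΣa² − (Σa)²)(nΣb² − (Σb)²)]
Numerator: 20×13505 − 582×469 = -2858
Denominator: √[(346840 − 338724)(253300 − 219961)] = √[8116 × 33339] = 16449.2955
r = -2858 / 16449.2955 ≈ -0.174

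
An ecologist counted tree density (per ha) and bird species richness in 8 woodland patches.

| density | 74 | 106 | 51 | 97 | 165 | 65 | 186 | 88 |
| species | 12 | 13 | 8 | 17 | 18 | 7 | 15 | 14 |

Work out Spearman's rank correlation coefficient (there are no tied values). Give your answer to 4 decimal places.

Rank density: 3, 6, 1, 5, 7, 2, 8, 4
Rank species: 3, 4, 2, 7, 8, 1, 6, 5
d = rank(density) − rank(species): 0, 2, -1, -2, -1, 1, 2, -1; Σd² = 16
ρ = 1 − 6Σd² / [n(n²−1)] = 1 − 6×16 / (8×63) = 1 − 96/504 ≈ 0.8095

0.8095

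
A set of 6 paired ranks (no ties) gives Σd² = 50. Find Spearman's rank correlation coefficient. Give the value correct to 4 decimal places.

-0.4286

ρ = 1 − 6Σd² / [n(n²−1)] = 1 − 6×50 / (6×35)
  = 1 − 300/210 = 1 − 1.42857 ≈ -0.4286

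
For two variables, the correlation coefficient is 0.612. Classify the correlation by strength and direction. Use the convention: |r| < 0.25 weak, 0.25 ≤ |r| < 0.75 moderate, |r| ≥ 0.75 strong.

r = 0.612 > 0 so the relationship is positive.
|r| = 0.612, which falls in the moderate range.

moderate positive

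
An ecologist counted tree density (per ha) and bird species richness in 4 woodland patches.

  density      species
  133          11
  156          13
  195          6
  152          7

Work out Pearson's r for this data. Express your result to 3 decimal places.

n = 4, Σx = 636, Σy = 37, Σx² = 103154, Σy² = 375, Σxy = 5725
nΣxy − ΣxΣy = 22900 − 23532 = -632
nΣx² − (Σx)² = 412616 − 404496 = 8120; nΣy² − (Σy)² = 1500 − 1369 = 131
r = -632 / √(8120 × 131) = -632 / 1031.3680 ≈ -0.613

-0.613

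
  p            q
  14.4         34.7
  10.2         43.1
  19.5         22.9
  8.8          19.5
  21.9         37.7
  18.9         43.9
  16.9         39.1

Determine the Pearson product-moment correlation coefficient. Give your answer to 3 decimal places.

n = 7, Σp = 110.6, Σq = 240.9, Σp² = 1891.52, Σq² = 8843.67, Σpq = 3873.58
nΣpq − ΣpΣq = 27115.06 − 26643.54 = 471.52
nΣp² − (Σp)² = 13240.64 − 12232.36 = 1008.28; nΣq² − (Σq)² = 61905.69 − 58032.81 = 3872.88
r = 471.52 / √(1008.28 × 3872.88) = 471.52 / 1976.0940 ≈ 0.239

0.239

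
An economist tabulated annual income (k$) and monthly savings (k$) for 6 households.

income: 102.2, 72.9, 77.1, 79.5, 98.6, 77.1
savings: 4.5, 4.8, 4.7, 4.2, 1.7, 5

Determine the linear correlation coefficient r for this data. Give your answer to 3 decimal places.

-0.604

n = 6, Σx = 507.4, Σy = 24.9, Σx² = 43690.28, Σy² = 110.91, Σxy = 2059.21
nΣxy − ΣxΣy = 12355.26 − 12634.26 = -279
nΣx² − (Σx)² = 262141.68 − 257454.76 = 4686.92; nΣy² − (Σy)² = 665.46 − 620.01 = 45.45
r = -279 / √(4686.92 × 45.45) = -279 / 461.5415 ≈ -0.604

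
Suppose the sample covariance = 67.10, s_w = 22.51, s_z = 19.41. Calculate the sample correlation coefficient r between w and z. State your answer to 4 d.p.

0.1536

r = Cov(w,z) / (s_w · s_z) = 67.10 / (22.51 × 19.41)
  = 67.10 / 436.9191 ≈ 0.1536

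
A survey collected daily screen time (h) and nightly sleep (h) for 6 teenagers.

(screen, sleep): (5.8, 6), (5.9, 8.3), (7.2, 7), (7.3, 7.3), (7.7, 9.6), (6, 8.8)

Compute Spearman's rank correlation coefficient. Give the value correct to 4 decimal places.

0.5429

Rank screen: 1, 2, 4, 5, 6, 3
Rank sleep: 1, 4, 2, 3, 6, 5
d = rank(screen) − rank(sleep): 0, -2, 2, 2, 0, -2; Σd² = 16
ρ = 1 − 6Σd² / [n(n²−1)] = 1 − 6×16 / (6×35) = 1 − 96/210 ≈ 0.5429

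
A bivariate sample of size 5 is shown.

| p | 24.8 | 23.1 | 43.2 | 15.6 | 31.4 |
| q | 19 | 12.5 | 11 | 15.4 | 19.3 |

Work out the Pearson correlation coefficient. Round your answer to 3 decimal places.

n = 5, Σp = 138.1, Σq = 77.2, Σp² = 4244.21, Σq² = 1247.9, Σpq = 2081.41
nΣpq − ΣpΣq = 10407.05 − 10661.32 = -254.27
nΣp² − (Σp)² = 21221.05 − 19071.61 = 2149.44; nΣq² − (Σq)² = 6239.5 − 5959.84 = 279.66
r = -254.27 / √(2149.44 × 279.66) = -254.27 / 775.3144 ≈ -0.328

-0.328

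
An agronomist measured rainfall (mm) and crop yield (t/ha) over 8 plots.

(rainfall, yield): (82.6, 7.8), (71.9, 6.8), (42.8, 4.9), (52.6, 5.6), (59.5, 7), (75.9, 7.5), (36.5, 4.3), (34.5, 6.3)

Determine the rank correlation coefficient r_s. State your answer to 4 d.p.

Rank rainfall: 8, 6, 3, 4, 5, 7, 2, 1
Rank yield: 8, 5, 2, 3, 6, 7, 1, 4
d = rank(rainfall) − rank(yield): 0, 1, 1, 1, -1, 0, 1, -3; Σd² = 14
ρ = 1 − 6Σd² / [n(n²−1)] = 1 − 6×14 / (8×63) = 1 − 84/504 ≈ 0.8333

0.8333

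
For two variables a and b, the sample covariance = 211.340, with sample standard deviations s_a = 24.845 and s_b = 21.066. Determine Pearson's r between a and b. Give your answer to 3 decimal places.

0.404

r = Cov(a,b) / (s_a · s_b) = 211.340 / (24.845 × 21.066)
  = 211.340 / 523.3848 ≈ 0.404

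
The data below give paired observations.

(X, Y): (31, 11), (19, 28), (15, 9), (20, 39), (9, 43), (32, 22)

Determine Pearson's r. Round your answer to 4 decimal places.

-0.4939

n = 6, ΣX = 126, ΣY = 152, ΣX² = 3052, ΣY² = 4840, ΣXY = 2879
nΣXY − ΣXΣY = 17274 − 19152 = -1878
nΣX² − (ΣX)² = 18312 − 15876 = 2436; nΣY² − (ΣY)² = 29040 − 23104 = 5936
r = -1878 / √(2436 × 5936) = -1878 / 3802.6433 ≈ -0.4939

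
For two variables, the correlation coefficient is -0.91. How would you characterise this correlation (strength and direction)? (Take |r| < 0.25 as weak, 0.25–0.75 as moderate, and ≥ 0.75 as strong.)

strong negative

r = -0.91 < 0 so the relationship is negative.
|r| = 0.91, which falls in the strong range.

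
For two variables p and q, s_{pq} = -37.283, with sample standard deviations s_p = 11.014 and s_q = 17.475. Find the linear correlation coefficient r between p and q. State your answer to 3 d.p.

r = Cov(p,q) / (s_p · s_q) = -37.283 / (11.014 × 17.475)
  = -37.283 / 192.4697 ≈ -0.194

-0.194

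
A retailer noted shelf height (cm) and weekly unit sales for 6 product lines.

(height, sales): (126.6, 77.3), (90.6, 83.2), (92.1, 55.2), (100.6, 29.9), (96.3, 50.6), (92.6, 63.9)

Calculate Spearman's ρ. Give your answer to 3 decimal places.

-0.371

Rank height: 6, 1, 2, 5, 4, 3
Rank sales: 5, 6, 3, 1, 2, 4
d = rank(height) − rank(sales): 1, -5, -1, 4, 2, -1; Σd² = 48
ρ = 1 − 6Σd² / [n(n²−1)] = 1 − 6×48 / (6×35) = 1 − 288/210 ≈ -0.371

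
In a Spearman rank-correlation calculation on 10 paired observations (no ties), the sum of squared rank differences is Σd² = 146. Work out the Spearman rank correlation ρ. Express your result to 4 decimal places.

0.1152

ρ = 1 − 6Σd² / [n(n²−1)] = 1 − 6×146 / (10×99)
  = 1 − 876/990 = 1 − 0.88485 ≈ 0.1152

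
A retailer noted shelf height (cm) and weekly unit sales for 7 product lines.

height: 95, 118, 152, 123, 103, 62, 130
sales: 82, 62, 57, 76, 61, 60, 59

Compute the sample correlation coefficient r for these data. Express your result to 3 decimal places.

-0.197

n = 7, Σx = 783, Σy = 457, Σx² = 92535, Σy² = 30395, Σxy = 50791
nΣxy − ΣxΣy = 355537 − 357831 = -2294
nΣx² − (Σx)² = 647745 − 613089 = 34656; nΣy² − (Σy)² = 212765 − 208849 = 3916
r = -2294 / √(34656 × 3916) = -2294 / 11649.5878 ≈ -0.197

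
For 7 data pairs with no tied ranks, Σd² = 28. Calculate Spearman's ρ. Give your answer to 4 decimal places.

ρ = 1 − 6Σd² / [n(n²−1)] = 1 − 6×28 / (7×48)
  = 1 − 168/336 = 1 − 0.50000 ≈ 0.5000

0.5000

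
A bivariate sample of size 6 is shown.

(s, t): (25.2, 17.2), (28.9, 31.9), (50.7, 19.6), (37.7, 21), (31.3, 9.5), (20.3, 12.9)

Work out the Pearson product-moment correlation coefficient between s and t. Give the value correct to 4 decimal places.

0.1769

n = 6, Σs = 194.1, Σt = 112.1, Σs² = 6853.81, Σt² = 2395.27, Σst = 3699.99
nΣst − ΣsΣt = 22199.94 − 21758.61 = 441.33
nΣs² − (Σs)² = 41122.86 − 37674.81 = 3448.05; nΣt² − (Σt)² = 14371.62 − 12566.41 = 1805.21
r = 441.33 / √(3448.05 × 1805.21) = 441.33 / 2494.8856 ≈ 0.1769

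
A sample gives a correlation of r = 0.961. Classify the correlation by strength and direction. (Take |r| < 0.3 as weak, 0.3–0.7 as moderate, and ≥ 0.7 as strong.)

r = 0.961 > 0 so the relationship is positive.
|r| = 0.961, which falls in the strong range.

strong positive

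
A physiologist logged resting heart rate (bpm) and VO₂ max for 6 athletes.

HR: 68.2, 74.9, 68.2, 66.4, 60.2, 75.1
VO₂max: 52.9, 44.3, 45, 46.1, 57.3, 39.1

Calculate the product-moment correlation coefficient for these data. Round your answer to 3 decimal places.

n = 6, Σx = 413, Σy = 284.7, Σx² = 28585.5, Σy² = 13723.21, Σxy = 19441.76
nΣxy − ΣxΣy = 116650.56 − 117581.1 = -930.54
nΣx² − (Σx)² = 171513 − 170569 = 944; nΣy² − (Σy)² = 82339.26 − 81054.09 = 1285.17
r = -930.54 / √(944 × 1285.17) = -930.54 / 1101.4538 ≈ -0.845

-0.845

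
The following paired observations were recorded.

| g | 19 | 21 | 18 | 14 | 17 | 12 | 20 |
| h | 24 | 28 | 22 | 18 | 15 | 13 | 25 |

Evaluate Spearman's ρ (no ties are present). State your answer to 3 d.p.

Rank g: 5, 7, 4, 2, 3, 1, 6
Rank h: 5, 7, 4, 3, 2, 1, 6
d = rank(g) − rank(h): 0, 0, 0, -1, 1, 0, 0; Σd² = 2
ρ = 1 − 6Σd² / [n(n²−1)] = 1 − 6×2 / (7×48) = 1 − 12/336 ≈ 0.964

0.964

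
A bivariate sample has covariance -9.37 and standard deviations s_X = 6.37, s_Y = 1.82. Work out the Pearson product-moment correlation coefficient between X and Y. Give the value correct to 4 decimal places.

-0.8082

r = Cov(X,Y) / (s_X · s_Y) = -9.37 / (6.37 × 1.82)
  = -9.37 / 11.5934 ≈ -0.8082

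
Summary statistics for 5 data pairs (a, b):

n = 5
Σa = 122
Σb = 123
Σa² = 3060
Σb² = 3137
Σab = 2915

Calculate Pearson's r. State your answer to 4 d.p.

r = (nΣab − ΣaΣb) / √[(nΣa² − (Σa)²)(nΣb² − (Σb)²)]
Numerator: 5×2915 − 122×123 = -431
Denominator: √[(15300 − 14884)(15685 − 15129)] = √[416 × 556] = 480.9324
r = -431 / 480.9324 ≈ -0.8962

-0.8962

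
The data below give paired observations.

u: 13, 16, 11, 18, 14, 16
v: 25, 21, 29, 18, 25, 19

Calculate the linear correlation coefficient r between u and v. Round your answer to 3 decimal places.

n = 6, Σu = 88, Σv = 137, Σu² = 1322, Σv² = 3217, Σuv = 1958
nΣuv − ΣuΣv = 11748 − 12056 = -308
nΣu² − (Σu)² = 7932 − 7744 = 188; nΣv² − (Σv)² = 19302 − 18769 = 533
r = -308 / √(188 × 533) = -308 / 316.5502 ≈ -0.973

-0.973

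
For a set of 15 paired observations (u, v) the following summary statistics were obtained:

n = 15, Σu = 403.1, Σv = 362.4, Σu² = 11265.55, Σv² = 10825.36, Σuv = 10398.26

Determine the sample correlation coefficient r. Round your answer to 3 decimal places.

0.697

r = (nΣuv − ΣuΣv) / √[(nΣu² − (Σu)²)(nΣv² − (Σv)²)]
Numerator: 15×10398.26 − 403.1×362.4 = 9890.46
Denominator: √[(168983.25 − 162489.61)(162380.4 − 131333.76)] = √[6493.64 × 31046.64] = 14198.7923
r = 9890.46 / 14198.7923 ≈ 0.697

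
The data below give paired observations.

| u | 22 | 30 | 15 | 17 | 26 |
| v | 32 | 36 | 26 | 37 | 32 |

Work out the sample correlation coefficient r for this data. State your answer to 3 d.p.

0.455

n = 5, Σu = 110, Σv = 163, Σu² = 2574, Σv² = 5389, Σuv = 3635
nΣuv − ΣuΣv = 18175 − 17930 = 245
nΣu² − (Σu)² = 12870 − 12100 = 770; nΣv² − (Σv)² = 26945 − 26569 = 376
r = 245 / √(770 × 376) = 245 / 538.0706 ≈ 0.455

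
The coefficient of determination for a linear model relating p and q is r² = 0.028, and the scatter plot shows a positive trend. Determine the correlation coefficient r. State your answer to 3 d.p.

|r| = √0.028 = 0.167
The association is positive, so r = 0.167.

0.167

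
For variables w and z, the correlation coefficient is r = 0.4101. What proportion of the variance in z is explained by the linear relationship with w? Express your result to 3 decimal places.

0.168

r² = (0.4101)² = 0.168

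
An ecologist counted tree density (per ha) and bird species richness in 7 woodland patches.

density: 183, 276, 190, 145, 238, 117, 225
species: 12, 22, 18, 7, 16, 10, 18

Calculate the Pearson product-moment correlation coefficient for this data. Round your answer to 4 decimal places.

n = 7, Σx = 1374, Σy = 103, Σx² = 287748, Σy² = 1681, Σxy = 21731
nΣxy − ΣxΣy = 152117 − 141522 = 10595
nΣx² − (Σx)² = 2014236 − 1887876 = 126360; nΣy² − (Σy)² = 11767 − 10609 = 1158
r = 10595 / √(126360 × 1158) = 10595 / 12096.4821 ≈ 0.8759

0.8759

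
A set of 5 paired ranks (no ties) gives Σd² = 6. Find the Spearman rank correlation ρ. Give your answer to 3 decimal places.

ρ = 1 − 6Σd² / [n(n²−1)] = 1 − 6×6 / (5×24)
  = 1 − 36/120 = 1 − 0.3000 ≈ 0.700

0.700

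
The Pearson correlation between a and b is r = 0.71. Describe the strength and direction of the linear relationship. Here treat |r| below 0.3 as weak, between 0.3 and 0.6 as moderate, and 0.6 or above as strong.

r = 0.71 > 0 so the relationship is positive.
|r| = 0.71, which falls in the strong range.

strong positive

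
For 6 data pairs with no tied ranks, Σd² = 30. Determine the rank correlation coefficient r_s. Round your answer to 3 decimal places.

ρ = 1 − 6Σd² / [n(n²−1)] = 1 − 6×30 / (6×35)
  = 1 − 180/210 = 1 − 0.8571 ≈ 0.143

0.143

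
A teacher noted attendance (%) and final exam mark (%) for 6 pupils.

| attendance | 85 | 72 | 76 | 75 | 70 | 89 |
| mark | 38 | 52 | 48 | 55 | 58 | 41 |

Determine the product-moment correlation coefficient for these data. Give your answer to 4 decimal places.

-0.9144

n = 6, Σx = 467, Σy = 292, Σx² = 36631, Σy² = 14522, Σxy = 22456
nΣxy − ΣxΣy = 134736 − 136364 = -1628
nΣx² − (Σx)² = 219786 − 218089 = 1697; nΣy² − (Σy)² = 87132 − 85264 = 1868
r = -1628 / √(1697 × 1868) = -1628 / 1780.4483 ≈ -0.9144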